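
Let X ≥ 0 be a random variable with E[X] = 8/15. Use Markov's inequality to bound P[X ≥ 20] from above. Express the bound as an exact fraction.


μ = E[X] = 8/15, a = 20.
Markov: P[X ≥ 20] ≤ μ/a = (8/15)/20 = 2/75.
Numerically: ≈ 0.02667.
(Since a = 20 > μ = 0.53333, the bound 2/75 is < 1 and informative.)

P[X ≥ 20] ≤ 2/75 ≈ 0.02667.


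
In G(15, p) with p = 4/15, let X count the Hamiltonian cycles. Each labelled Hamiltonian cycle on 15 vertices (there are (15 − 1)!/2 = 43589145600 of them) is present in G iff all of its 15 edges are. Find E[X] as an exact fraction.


K_15 has (15 − 1)!/2 = 43589145600 labelled Hamiltonian cycles.
For each such Hamiltonian cycle H, let X_H = 1 if all 15 edges of H are present in G. Then P[X_H = 1] = p^{15} = (4/15)^{15} = 1073741824/437893890380859375.
By linearity of expectation: E[X] = Σ_H E[X_H] = 43589145600 · p^{15} = 43589145600 · 1073741824/437893890380859375 = 7704277975826432/72081298828125.
Numerically: E[X] ≈ 106.883.

E[X] = 43589145600 · (4/15)^{15} = 7704277975826432/72081298828125 ≈ 106.883.


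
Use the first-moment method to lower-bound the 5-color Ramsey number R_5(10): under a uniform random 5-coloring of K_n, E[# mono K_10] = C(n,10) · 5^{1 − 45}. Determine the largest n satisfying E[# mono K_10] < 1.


We need C(n, 10) · 5^{1 − 45} < 1, i.e. C(n, 10) < 5^{45 − 1} = 5684341886080801486968994140625.
Check values of n near the boundary:
  n = 5388: C(5388, 10) = 5634865093375880654852250419586; 5634865093375880654852250419586 < 5684341886080801486968994140625? YES
  n = 5389: C(5389, 10) = 5645340767466558997768874792926; 5645340767466558997768874792926 < 5684341886080801486968994140625? YES
  n = 5390: C(5390, 10) = 5655833965919099070255434039753; 5655833965919099070255434039753 < 5684341886080801486968994140625? YES
  n = 5391: C(5391, 10) = 5666344714787188828795213697883; 5666344714787188828795213697883 < 5684341886080801486968994140625? YES
  n = 5392: C(5392, 10) = 5676873040158402483252283957448; 5676873040158402483252283957448 < 5684341886080801486968994140625? YES
  n = 5393: C(5393, 10) = 5687418968154238267170642278008; 5687418968154238267170642278008 < 5684341886080801486968994140625? NO
  n = 5394: C(5394, 10) = 5697982524930156243149785372878; 5697982524930156243149785372878 < 5684341886080801486968994140625? NO
The largest n with C(n, 10) < 5684341886080801486968994140625 is n = 5392 (where E[X] = 5676873040158402483252283957448/5684341886080801486968994140625 ≈ 0.9986861). Hence R_5(10) > 5392, i.e. R_5(10) ≥ 5393.

Largest n = 5392; hence R_5(10) > 5392.


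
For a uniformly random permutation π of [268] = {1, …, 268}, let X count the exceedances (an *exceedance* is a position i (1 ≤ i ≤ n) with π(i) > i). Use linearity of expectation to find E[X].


Write X = Σ_{i=1}^{268} X_i, where X_i = 1_{π(i) > i}.
For each fixed i, π(i) is uniform over {1, …, 268} (marginal of a uniform permutation), so P[π(i) > i] = (n − i)/n. Summing: Σ_{i=1}^{268} (n − i)/n = (0 + 1 + … + 267)/268 = 268(268 − 1)/(2·268) = (268 − 1)/2.
Hence E[X] = Σ_{i=1}^{268} (268 − i)/268 = 267/2 ≈ 133.5000.

E[X] = 267/2 = 133.5000.


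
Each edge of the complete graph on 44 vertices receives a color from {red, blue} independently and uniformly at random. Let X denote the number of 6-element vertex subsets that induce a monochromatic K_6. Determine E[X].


Let X = Σ_S X_S over the C(44, 6) = 7059052 subsets S of size 6, where X_S = 1 if the K_6 on S is monochromatic.
For a fixed S, the K_6 on S has C(6, 2) = 15 edges. P[all 15 edges red] = (1/2)^15, and likewise for blue, so P[monochromatic] = 2·(1/2)^15 = 2^{1 − 15} = 1/16384.
By linearity of expectation: E[X] = C(44, 6) · 2^{1 − 15} = 7059052 · 1/16384 = 1764763/4096.
Numerically: E[X] ≈ 430.8503.

E[X] = C(44,6)·2^(1−C(6,2)) = 1764763/4096 ≈ 430.8503.


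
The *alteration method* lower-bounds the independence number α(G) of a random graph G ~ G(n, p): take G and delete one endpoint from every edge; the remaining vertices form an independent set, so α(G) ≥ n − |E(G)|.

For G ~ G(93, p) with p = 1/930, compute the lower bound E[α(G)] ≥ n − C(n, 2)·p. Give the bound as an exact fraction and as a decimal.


E[|E(G)|] = C(93, 2)·p = 4278 · (1/930) = 23/5.
E[α(G)] ≥ n − E[|E(G)|] = 93 − 23/5 = 442/5.
Numerically: ≈ 88.40000.
(This is only a lower bound; the true E[α(G)] may be larger.)

E[α(G)] ≥ 442/5 ≈ 88.40000.


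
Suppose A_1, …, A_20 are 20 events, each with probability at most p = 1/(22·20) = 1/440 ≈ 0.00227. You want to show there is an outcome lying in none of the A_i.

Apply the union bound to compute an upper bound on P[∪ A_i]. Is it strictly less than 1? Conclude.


Union bound: P[∪_{i=1}^{20} A_i] ≤ Σ_i P[A_i] ≤ 20·p = 20·(1/440) = 1/22.
Numerically: 1/22 ≈ 0.04545.
Is 1/22 < 1? YES.
Since P[∪ A_i] ≤ 1/22 < 1, the complement has P[∩ A_i^c] ≥ 1 − 1/22 = 21/22 > 0, so some outcome avoids every A_i.

20·p = 1/22 ≈ 0.04545; existence CERTIFIED by the union bound.


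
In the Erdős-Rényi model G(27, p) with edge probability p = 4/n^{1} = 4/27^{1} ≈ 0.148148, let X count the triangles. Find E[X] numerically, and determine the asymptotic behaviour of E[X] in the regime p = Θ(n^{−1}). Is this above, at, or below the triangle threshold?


Number of potential triangles: C(27, 3) = 2925.
Each occurs with probability p³ ≈ (0.148148)³ ≈ 3.25153686e-03.
By linearity: E[X] = C(27, 3)·p³ ≈ 2925 · 3.25153686e-03 ≈ 9.510745.
Here α = 1, so p = 4/n is exactly at the triangle threshold p ~ 1/n. Asymptotically E[X] → c³/6 = 4³/6 = 32/3 ≈ 10.666667, a bounded constant. In this regime the triangle count is asymptotically Poisson(c³/6).

E[X] ≈ 9.510745; in regime p = Θ(1/n^{1}) E[X] stays bounded (at the triangle threshold p ~ 1/n).


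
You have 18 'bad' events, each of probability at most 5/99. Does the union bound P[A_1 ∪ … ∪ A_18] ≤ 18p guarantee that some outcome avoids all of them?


Union bound: P[∪_{i=1}^{18} A_i] ≤ Σ_i P[A_i] ≤ 18·p = 18·(5/99) = 10/11.
Numerically: 10/11 ≈ 0.90909.
Is 10/11 < 1? YES.
Since P[∪ A_i] ≤ 10/11 < 1, the complement has P[∩ A_i^c] ≥ 1 − 10/11 = 1/11 > 0, so some outcome avoids every A_i.

18·p = 10/11 ≈ 0.90909; existence CERTIFIED by the union bound.


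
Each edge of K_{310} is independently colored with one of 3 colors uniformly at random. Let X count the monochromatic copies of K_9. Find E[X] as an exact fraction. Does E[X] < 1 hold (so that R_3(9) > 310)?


E[X] = C(310, 9) · 3^{1 − 36} = 64802334749614660 · 3^{−35} = 64802334749614660/50031545098999707.
As a reduced fraction: E[X] = 64802334749614660/50031545098999707 ≈ 1.29523.
Is E[X] < 1? NO.
Since E[X] ≥ 1, the first-moment bound is inconclusive at n = 310; it does NOT by itself certify R_3(9) > 310.

E[X] = 64802334749614660/50031545098999707 ≈ 1.29523; E[X] ≥ 1; first-moment method inconclusive here.


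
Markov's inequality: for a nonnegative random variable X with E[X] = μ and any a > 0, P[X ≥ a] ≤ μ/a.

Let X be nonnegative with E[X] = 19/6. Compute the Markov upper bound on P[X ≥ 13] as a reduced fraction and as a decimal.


μ = E[X] = 19/6, a = 13.
Markov: P[X ≥ 13] ≤ μ/a = (19/6)/13 = 19/78.
Numerically: ≈ 0.24359.
(Since a = 13 > μ = 3.16667, the bound 19/78 is < 1 and informative.)

P[X ≥ 13] ≤ 19/78 ≈ 0.24359.


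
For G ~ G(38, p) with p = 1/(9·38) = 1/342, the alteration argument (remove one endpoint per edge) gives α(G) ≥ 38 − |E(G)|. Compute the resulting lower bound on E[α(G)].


E[|E(G)|] = C(38, 2)·p = 703 · (1/342) = 37/18.
E[α(G)] ≥ n − E[|E(G)|] = 38 − 37/18 = 647/18.
Numerically: ≈ 35.944.
(This is only a lower bound; the true E[α(G)] may be larger.)

E[α(G)] ≥ 647/18 ≈ 35.944.


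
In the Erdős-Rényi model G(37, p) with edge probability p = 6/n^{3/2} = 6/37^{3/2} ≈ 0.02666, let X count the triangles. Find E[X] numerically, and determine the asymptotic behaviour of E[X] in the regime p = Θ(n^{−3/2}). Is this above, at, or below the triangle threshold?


Number of potential triangles: C(37, 3) = 7770.
Each occurs with probability p³ ≈ (0.02666)³ ≈ 1.894724e-05.
By linearity: E[X] = C(37, 3)·p³ ≈ 7770 · 1.894724e-05 ≈ 0.1472.
Since α = 3/2 > 1, p = c/n^{3/2} = o(1/n) is below the triangle threshold p ~ 1/n. Asymptotically E[X] ~ (c³/6)·n^{3(1−α)} = (6³/6)·n^{-1.5} → 0, so by Markov's inequality G has no triangles w.h.p.

E[X] ≈ 0.1472; in regime p = Θ(1/n^{3/2}) E[X] tends to 0 (below the triangle threshold p ~ 1/n).


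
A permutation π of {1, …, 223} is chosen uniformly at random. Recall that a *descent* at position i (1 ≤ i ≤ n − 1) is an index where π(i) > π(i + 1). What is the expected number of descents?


Write X = Σ X_I over i = 1, …, 222, with X_I the indicator of one descent.
There are 222 indicators.
For each fixed i, the pair (π(i), π(i+1)) is a uniformly random ordered pair of distinct values from {1, …, 223}; by symmetry P[π(i) > π(i+1)] = 1/2.
By linearity: E[X] = 222 · (1/2) = (223 − 1) · (1/2) = 111 ≈ 111.0000.

E[X] = 111 = 111.0000.


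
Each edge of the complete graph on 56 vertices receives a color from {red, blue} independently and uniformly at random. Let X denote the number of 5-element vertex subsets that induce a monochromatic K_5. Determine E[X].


Let X = Σ_S X_S over the C(56, 5) = 3819816 subsets S of size 5, where X_S = 1 if the K_5 on S is monochromatic.
For a fixed S, the K_5 on S has C(5, 2) = 10 edges. P[all 10 edges red] = (1/2)^10, and likewise for blue, so P[monochromatic] = 2·(1/2)^10 = 2^{1 − 10} = 1/512.
Summing: E[X] = C(56, 5) · 2^{1 − 10} = 3819816 · 1/512 = 477477/64.
Numerically: E[X] ≈ 7460.5781.

E[X] = C(56,5)·2^(1−C(5,2)) = 477477/64 ≈ 7460.5781.


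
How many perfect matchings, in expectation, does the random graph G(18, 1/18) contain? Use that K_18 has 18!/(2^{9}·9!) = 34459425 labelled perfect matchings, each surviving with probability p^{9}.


K_18 has 18!/(2^{9}·9!) = 34459425 labelled perfect matchings.
For each such perfect matching H, let X_H = 1 if all 9 edges of H are present in G. Then P[X_H = 1] = p^{9} = (1/18)^{9} = 1/198359290368.
Summing the indicators: E[X] = Σ_H E[X_H] = 34459425 · p^{9} = 34459425 · 1/198359290368 = 425425/2448880128.
Numerically: E[X] ≈ 0.000174.

E[X] = 34459425 · (1/18)^{9} = 425425/2448880128 ≈ 0.000174.


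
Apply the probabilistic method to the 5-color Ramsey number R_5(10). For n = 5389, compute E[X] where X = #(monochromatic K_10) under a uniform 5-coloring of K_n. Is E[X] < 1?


E[X] = C(5389, 10) · 5^{1 − 45} = 5645340767466558997768874792926 · 5^{−44} = 5645340767466558997768874792926/5684341886080801486968994140625.
As a reduced fraction: E[X] = 5645340767466558997768874792926/5684341886080801486968994140625 ≈ 0.993139.
Is E[X] < 1? YES.
Since E[X] < 1, there exists a 5-coloring of K_{5389} with no monochromatic K_10; hence R_5(10) > 5389.

E[X] = 5645340767466558997768874792926/5684341886080801486968994140625 ≈ 0.993139; E[X] < 1, so R_5(10) > 5389.


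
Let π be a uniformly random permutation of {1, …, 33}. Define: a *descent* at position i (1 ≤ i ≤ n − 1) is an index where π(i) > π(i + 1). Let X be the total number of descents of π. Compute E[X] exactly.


Write X = Σ X_I over i = 1, …, 32, with X_I the indicator of one descent.
There are 32 indicators.
For each fixed i, the pair (π(i), π(i+1)) is a uniformly random ordered pair of distinct values from {1, …, 33}; by symmetry P[π(i) > π(i+1)] = 1/2.
By linearity: E[X] = 32 · (1/2) = (33 − 1) · (1/2) = 16 ≈ 16.0000.

E[X] = 16 = 16.0000.


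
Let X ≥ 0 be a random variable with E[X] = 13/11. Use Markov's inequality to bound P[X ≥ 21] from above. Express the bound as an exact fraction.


μ = E[X] = 13/11, a = 21.
Markov: P[X ≥ 21] ≤ μ/a = (13/11)/21 = 13/231.
Numerically: ≈ 0.056.
(Since a = 21 > μ = 1.182, the bound 13/231 is < 1 and informative.)

P[X ≥ 21] ≤ 13/231 ≈ 0.056.


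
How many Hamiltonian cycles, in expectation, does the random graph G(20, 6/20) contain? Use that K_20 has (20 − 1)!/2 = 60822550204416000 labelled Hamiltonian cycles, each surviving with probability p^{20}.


K_20 has (20 − 1)!/2 = 60822550204416000 labelled Hamiltonian cycles.
For each such Hamiltonian cycle H, let X_H = 1 if all 20 edges of H are present in G. Then P[X_H = 1] = p^{20} = (3/10)^{20} = 3486784401/100000000000000000000.
Summing the indicators: E[X] = Σ_H E[X_H] = 60822550204416000 · p^{20} = 60822550204416000 · 3486784401/100000000000000000000 = 51776152168407487821/24414062500000.
Numerically: E[X] ≈ 2.1208e+06.

E[X] = 60822550204416000 · (3/10)^{20} = 51776152168407487821/24414062500000 ≈ 2.1208e+06.


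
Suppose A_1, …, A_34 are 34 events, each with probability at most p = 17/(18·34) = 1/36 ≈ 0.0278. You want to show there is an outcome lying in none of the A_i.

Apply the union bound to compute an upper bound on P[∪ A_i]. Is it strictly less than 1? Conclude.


Union bound: P[∪_{i=1}^{34} A_i] ≤ Σ_i P[A_i] ≤ 34·p = 34·(1/36) = 17/18.
Numerically: 17/18 ≈ 0.9444.
Is 17/18 < 1? YES.
Since P[∪ A_i] ≤ 17/18 < 1, the complement has P[∩ A_i^c] ≥ 1 − 17/18 = 1/18 > 0, so some outcome avoids every A_i.

34·p = 17/18 ≈ 0.9444; existence CERTIFIED by the union bound.


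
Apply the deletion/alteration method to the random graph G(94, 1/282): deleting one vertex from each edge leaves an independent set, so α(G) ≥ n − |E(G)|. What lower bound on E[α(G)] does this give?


E[|E(G)|] = C(94, 2)·p = 4371 · (1/282) = 31/2.
E[α(G)] ≥ n − E[|E(G)|] = 94 − 31/2 = 157/2.
Numerically: ≈ 78.50000.
(This is only a lower bound; the true E[α(G)] may be larger.)

E[α(G)] ≥ 157/2 ≈ 78.50000.


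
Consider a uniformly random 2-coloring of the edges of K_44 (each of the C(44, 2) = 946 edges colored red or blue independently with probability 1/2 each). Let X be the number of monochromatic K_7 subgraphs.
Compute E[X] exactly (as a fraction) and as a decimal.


Let X = Σ_S X_S over the C(44, 7) = 38320568 subsets S of size 7, where X_S = 1 if the K_7 on S is monochromatic.
For a fixed S, the K_7 on S has C(7, 2) = 21 edges. P[all 21 edges red] = (1/2)^21, and likewise for blue, so P[monochromatic] = 2·(1/2)^21 = 2^{1 − 21} = 1/1048576.
Summing: E[X] = C(44, 7) · 2^{1 − 21} = 38320568 · 1/1048576 = 4790071/131072.
Numerically: E[X] ≈ 36.54534.

E[X] = C(44,7)·2^(1−C(7,2)) = 4790071/131072 ≈ 36.54534.


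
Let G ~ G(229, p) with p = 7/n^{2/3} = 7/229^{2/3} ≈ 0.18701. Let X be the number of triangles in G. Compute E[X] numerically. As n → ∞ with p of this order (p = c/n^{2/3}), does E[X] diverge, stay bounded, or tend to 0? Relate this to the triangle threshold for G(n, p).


Number of potential triangles: C(229, 3) = 1975354.
Each occurs with probability p³ ≈ (0.18701)³ ≈ 6.5406838e-03.
By linearity: E[X] = C(229, 3)·p³ ≈ 1975354 · 6.5406838e-03 ≈ 12920.16594.
Since α = 2/3 < 1, p = c/n^{2/3} ≫ 1/n is above the triangle threshold p ~ 1/n. Asymptotically E[X] ~ (c³/6)·n^{3(1−α)} = (7³/6)·n^{1} → ∞; triangles are abundant w.h.p.

E[X] ≈ 12920.16594; in regime p = Θ(1/n^{2/3}) E[X] diverges (above the triangle threshold p ~ 1/n).


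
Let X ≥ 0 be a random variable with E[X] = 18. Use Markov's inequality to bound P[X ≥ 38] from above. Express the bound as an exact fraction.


μ = E[X] = 18, a = 38.
Markov: P[X ≥ 38] ≤ μ/a = (18)/38 = 9/19.
Numerically: ≈ 0.4737.
(Since a = 38 > μ = 18.0000, the bound 9/19 is < 1 and informative.)

P[X ≥ 38] ≤ 9/19 ≈ 0.4737.


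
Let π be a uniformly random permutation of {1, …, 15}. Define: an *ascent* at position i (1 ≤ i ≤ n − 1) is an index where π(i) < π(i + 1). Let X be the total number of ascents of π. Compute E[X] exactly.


Write X = Σ X_I over i = 1, …, 14, with X_I the indicator of one ascent.
There are 14 indicators.
For each fixed i, the pair (π(i), π(i+1)) is a uniformly random ordered pair of distinct values from {1, …, 15}; by symmetry P[π(i) < π(i+1)] = 1/2.
By linearity: E[X] = 14 · (1/2) = (15 − 1) · (1/2) = 7 ≈ 7.000.

E[X] = 7 = 7.000.


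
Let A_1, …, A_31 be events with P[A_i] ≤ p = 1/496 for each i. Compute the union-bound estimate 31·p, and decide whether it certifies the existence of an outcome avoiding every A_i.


Union bound: P[∪_{i=1}^{31} A_i] ≤ Σ_i P[A_i] ≤ 31·p = 31·(1/496) = 1/16.
Numerically: 1/16 ≈ 0.062500.
Is 1/16 < 1? YES.
Since P[∪ A_i] ≤ 1/16 < 1, the complement has P[∩ A_i^c] ≥ 1 − 1/16 = 15/16 > 0, so some outcome avoids every A_i.

31·p = 1/16 ≈ 0.062500; existence CERTIFIED by the union bound.


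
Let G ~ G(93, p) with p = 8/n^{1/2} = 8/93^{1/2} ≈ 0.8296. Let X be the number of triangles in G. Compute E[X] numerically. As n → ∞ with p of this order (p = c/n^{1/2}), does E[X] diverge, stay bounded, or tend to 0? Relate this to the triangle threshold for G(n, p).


Number of potential triangles: C(93, 3) = 129766.
Each occurs with probability p³ ≈ (0.8296)³ ≈ 5.708809e-01.
By linearity: E[X] = C(93, 3)·p³ ≈ 129766 · 5.708809e-01 ≈ 74080.9352.
Since α = 1/2 < 1, p = c/n^{1/2} ≫ 1/n is above the triangle threshold p ~ 1/n. Asymptotically E[X] ~ (c³/6)·n^{3(1−α)} = (8³/6)·n^{1.5} → ∞; triangles are abundant w.h.p.

E[X] ≈ 74080.9352; in regime p = Θ(1/n^{1/2}) E[X] diverges (above the triangle threshold p ~ 1/n).


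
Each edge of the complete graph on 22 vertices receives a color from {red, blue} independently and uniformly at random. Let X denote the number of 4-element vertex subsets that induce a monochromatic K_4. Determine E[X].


Let X = Σ_S X_S over the C(22, 4) = 7315 subsets S of size 4, where X_S = 1 if the K_4 on S is monochromatic.
For a fixed S, the K_4 on S has C(4, 2) = 6 edges. P[all 6 edges red] = (1/2)^6, and likewise for blue, so P[monochromatic] = 2·(1/2)^6 = 2^{1 − 6} = 1/32.
By linearity: E[X] = C(22, 4) · 2^{1 − 6} = 7315 · 1/32 = 7315/32.
Numerically: E[X] ≈ 228.594.

E[X] = C(22,4)·2^(1−C(4,2)) = 7315/32 ≈ 228.594.


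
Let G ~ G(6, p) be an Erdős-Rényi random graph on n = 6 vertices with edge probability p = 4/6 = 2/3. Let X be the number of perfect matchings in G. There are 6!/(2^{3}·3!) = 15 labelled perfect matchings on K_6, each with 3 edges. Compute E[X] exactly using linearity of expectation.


K_6 has 6!/(2^{3}·3!) = 15 labelled perfect matchings.
For each such perfect matching H, let X_H = 1 if all 3 edges of H are present in G. Then P[X_H = 1] = p^{3} = (2/3)^{3} = 8/27.
Summing the indicators: E[X] = Σ_H E[X_H] = 15 · p^{3} = 15 · 8/27 = 40/9.
Numerically: E[X] ≈ 4.4444.

E[X] = 15 · (2/3)^{3} = 40/9 ≈ 4.4444.


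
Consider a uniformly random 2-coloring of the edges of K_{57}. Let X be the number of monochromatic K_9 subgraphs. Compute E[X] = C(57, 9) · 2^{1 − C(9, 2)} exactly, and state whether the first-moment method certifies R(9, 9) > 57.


E[X] = C(57, 9) · 2^{1 − 36} = 8996462475 · 2^{−35} = 8996462475/34359738368.
As a reduced fraction: E[X] = 8996462475/34359738368 ≈ 0.26183.
Is E[X] < 1? YES.
Since E[X] < 1, there exists a 2-coloring of K_{57} with no monochromatic K_9; hence R(9, 9) > 57.

E[X] = 8996462475/34359738368 ≈ 0.26183; E[X] < 1, so R(9, 9) > 57.


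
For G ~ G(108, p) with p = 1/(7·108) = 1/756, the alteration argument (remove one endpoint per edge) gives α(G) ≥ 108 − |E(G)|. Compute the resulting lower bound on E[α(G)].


E[|E(G)|] = C(108, 2)·p = 5778 · (1/756) = 107/14.
E[α(G)] ≥ n − E[|E(G)|] = 108 − 107/14 = 1405/14.
Numerically: ≈ 100.357.
(This is only a lower bound; the true E[α(G)] may be larger.)

E[α(G)] ≥ 1405/14 ≈ 100.357.


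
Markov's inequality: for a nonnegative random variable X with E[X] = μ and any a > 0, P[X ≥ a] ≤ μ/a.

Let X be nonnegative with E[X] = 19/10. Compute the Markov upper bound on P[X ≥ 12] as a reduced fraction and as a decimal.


μ = E[X] = 19/10, a = 12.
Markov: P[X ≥ 12] ≤ μ/a = (19/10)/12 = 19/120.
Numerically: ≈ 0.158333.
(Since a = 12 > μ = 1.900000, the bound 19/120 is < 1 and informative.)

P[X ≥ 12] ≤ 19/120 ≈ 0.158333.


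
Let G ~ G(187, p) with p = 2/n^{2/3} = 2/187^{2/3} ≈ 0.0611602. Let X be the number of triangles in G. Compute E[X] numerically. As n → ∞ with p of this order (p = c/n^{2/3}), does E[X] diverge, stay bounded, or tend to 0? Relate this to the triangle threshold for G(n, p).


Number of potential triangles: C(187, 3) = 1072445.
Each occurs with probability p³ ≈ (0.0611602)³ ≈ 2.28774057e-04.
By linearity: E[X] = C(187, 3)·p³ ≈ 1072445 · 2.28774057e-04 ≈ 245.347594.
Since α = 2/3 < 1, p = c/n^{2/3} ≫ 1/n is above the triangle threshold p ~ 1/n. Asymptotically E[X] ~ (c³/6)·n^{3(1−α)} = (2³/6)·n^{1} → ∞; triangles are abundant w.h.p.

E[X] ≈ 245.347594; in regime p = Θ(1/n^{2/3}) E[X] diverges (above the triangle threshold p ~ 1/n).


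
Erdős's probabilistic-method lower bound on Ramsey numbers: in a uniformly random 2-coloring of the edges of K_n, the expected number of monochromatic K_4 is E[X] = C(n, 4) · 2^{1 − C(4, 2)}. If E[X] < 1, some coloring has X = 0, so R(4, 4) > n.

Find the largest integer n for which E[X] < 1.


We need C(n, 4) · 2^{1 − 6} < 1, i.e. C(n, 4) < 2^{6 − 1} = 32.
Check values of n near the boundary:
  n = 4: C(4, 4) = 1; 1 < 32? YES
  n = 5: C(5, 4) = 5; 5 < 32? YES
  n = 6: C(6, 4) = 15; 15 < 32? YES
  n = 7: C(7, 4) = 35; 35 < 32? NO
The largest n with C(n, 4) < 32 is n = 6 (where E[X] = 15/32 ≈ 0.4687500). Hence R(4, 4) > 6, i.e. R(4, 4) ≥ 7.

Largest n = 6; hence R(4, 4) > 6.


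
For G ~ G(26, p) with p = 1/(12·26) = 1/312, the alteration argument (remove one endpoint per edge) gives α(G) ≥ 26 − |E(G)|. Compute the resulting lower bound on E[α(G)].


E[|E(G)|] = C(26, 2)·p = 325 · (1/312) = 25/24.
E[α(G)] ≥ n − E[|E(G)|] = 26 − 25/24 = 599/24.
Numerically: ≈ 24.958333.
(This is only a lower bound; the true E[α(G)] may be larger.)

E[α(G)] ≥ 599/24 ≈ 24.958333.


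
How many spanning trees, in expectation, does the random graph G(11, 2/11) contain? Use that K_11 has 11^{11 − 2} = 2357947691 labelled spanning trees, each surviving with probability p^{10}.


K_11 has 11^{11 − 2} = 2357947691 labelled spanning trees.
For each such spanning tree H, let X_H = 1 if all 10 edges of H are present in G. Then P[X_H = 1] = p^{10} = (2/11)^{10} = 1024/25937424601.
By linearity of expectation: E[X] = Σ_H E[X_H] = 2357947691 · p^{10} = 2357947691 · 1024/25937424601 = 1024/11.
Numerically: E[X] ≈ 93.1.

E[X] = 2357947691 · (2/11)^{10} = 1024/11 ≈ 93.1.


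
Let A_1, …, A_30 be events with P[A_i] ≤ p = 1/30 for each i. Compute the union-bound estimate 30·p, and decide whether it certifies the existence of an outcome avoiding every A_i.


Union bound: P[∪_{i=1}^{30} A_i] ≤ Σ_i P[A_i] ≤ 30·p = 30·(1/30) = 1.
Numerically: 1 ≈ 1.000000.
Is 1 < 1? NO.
Since the bound 1 is ≥ 1, the union bound is uninformative here; it does NOT by itself certify existence.

30·p = 1 ≈ 1.000000; existence NOT certified by the union bound.


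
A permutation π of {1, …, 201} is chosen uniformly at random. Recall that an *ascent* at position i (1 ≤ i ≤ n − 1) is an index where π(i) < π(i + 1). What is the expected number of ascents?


Write X = Σ X_I over i = 1, …, 200, with X_I the indicator of one ascent.
There are 200 indicators.
For each fixed i, the pair (π(i), π(i+1)) is a uniformly random ordered pair of distinct values from {1, …, 201}; by symmetry P[π(i) < π(i+1)] = 1/2.
By linearity: E[X] = 200 · (1/2) = (201 − 1) · (1/2) = 100 ≈ 100.0000.

E[X] = 100 = 100.0000.


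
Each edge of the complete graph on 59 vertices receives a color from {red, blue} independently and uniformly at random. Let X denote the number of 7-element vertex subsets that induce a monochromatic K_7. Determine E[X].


Let X = Σ_S X_S over the C(59, 7) = 341149446 subsets S of size 7, where X_S = 1 if the K_7 on S is monochromatic.
For a fixed S, the K_7 on S has C(7, 2) = 21 edges. P[all 21 edges red] = (1/2)^21, and likewise for blue, so P[monochromatic] = 2·(1/2)^21 = 2^{1 − 21} = 1/1048576.
By linearity of expectation: E[X] = C(59, 7) · 2^{1 − 21} = 341149446 · 1/1048576 = 170574723/524288.
Numerically: E[X] ≈ 325.3455.

E[X] = C(59,7)·2^(1−C(7,2)) = 170574723/524288 ≈ 325.3455.


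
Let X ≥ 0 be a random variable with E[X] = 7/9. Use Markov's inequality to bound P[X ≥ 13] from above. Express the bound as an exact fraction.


μ = E[X] = 7/9, a = 13.
Markov: P[X ≥ 13] ≤ μ/a = (7/9)/13 = 7/117.
Numerically: ≈ 0.05983.
(Since a = 13 > μ = 0.77778, the bound 7/117 is < 1 and informative.)

P[X ≥ 13] ≤ 7/117 ≈ 0.05983.


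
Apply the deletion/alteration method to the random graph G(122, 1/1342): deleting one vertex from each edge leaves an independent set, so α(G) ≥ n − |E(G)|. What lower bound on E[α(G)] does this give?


E[|E(G)|] = C(122, 2)·p = 7381 · (1/1342) = 11/2.
E[α(G)] ≥ n − E[|E(G)|] = 122 − 11/2 = 233/2.
Numerically: ≈ 116.50000.
(This is only a lower bound; the true E[α(G)] may be larger.)

E[α(G)] ≥ 233/2 ≈ 116.50000.


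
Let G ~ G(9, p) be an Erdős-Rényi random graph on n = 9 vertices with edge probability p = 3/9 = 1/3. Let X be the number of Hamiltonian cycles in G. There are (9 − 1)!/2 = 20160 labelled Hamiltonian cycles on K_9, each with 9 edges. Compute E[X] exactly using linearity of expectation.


K_9 has (9 − 1)!/2 = 20160 labelled Hamiltonian cycles.
For each such Hamiltonian cycle H, let X_H = 1 if all 9 edges of H are present in G. Then P[X_H = 1] = p^{9} = (1/3)^{9} = 1/19683.
Summing the indicators: E[X] = Σ_H E[X_H] = 20160 · p^{9} = 20160 · 1/19683 = 2240/2187.
Numerically: E[X] ≈ 1.024.

E[X] = 20160 · (1/3)^{9} = 2240/2187 ≈ 1.024.


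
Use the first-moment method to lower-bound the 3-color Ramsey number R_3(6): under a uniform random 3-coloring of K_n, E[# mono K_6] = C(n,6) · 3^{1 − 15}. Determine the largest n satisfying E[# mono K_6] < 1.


We need C(n, 6) · 3^{1 − 15} < 1, i.e. C(n, 6) < 3^{15 − 1} = 4782969.
Check values of n near the boundary:
  n = 38: C(38, 6) = 2760681; 2760681 < 4782969? YES
  n = 39: C(39, 6) = 3262623; 3262623 < 4782969? YES
  n = 40: C(40, 6) = 3838380; 3838380 < 4782969? YES
  n = 41: C(41, 6) = 4496388; 4496388 < 4782969? YES
  n = 42: C(42, 6) = 5245786; 5245786 < 4782969? NO
  n = 43: C(43, 6) = 6096454; 6096454 < 4782969? NO
  n = 44: C(44, 6) = 7059052; 7059052 < 4782969? NO
The largest n with C(n, 6) < 4782969 is n = 41 (where E[X] = 1498796/1594323 ≈ 0.9401). Hence R_3(6) > 41, i.e. R_3(6) ≥ 42.

Largest n = 41; hence R_3(6) > 41.


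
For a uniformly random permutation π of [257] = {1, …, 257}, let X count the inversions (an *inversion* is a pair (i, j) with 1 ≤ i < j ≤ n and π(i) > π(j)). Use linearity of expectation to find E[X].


Write X = Σ X_I over the C(257, 2) = 32896 pairs i < j, with X_I the indicator of one inversion.
There are 32896 indicators.
For each fixed pair i < j, the values π(i) and π(j) are two distinct elements of {1, …, 257} in uniformly random order; by symmetry P[π(i) > π(j)] = 1/2.
By linearity: E[X] = 32896 · (1/2) = C(257, 2) · (1/2) = 32896/2 = 16448 ≈ 16448.000.

E[X] = 16448 = 16448.000.


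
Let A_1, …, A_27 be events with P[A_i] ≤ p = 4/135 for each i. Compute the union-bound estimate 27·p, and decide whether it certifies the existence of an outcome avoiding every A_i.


Union bound: P[∪_{i=1}^{27} A_i] ≤ Σ_i P[A_i] ≤ 27·p = 27·(4/135) = 4/5.
Numerically: 4/5 ≈ 0.80000.
Is 4/5 < 1? YES.
Since P[∪ A_i] ≤ 4/5 < 1, the complement has P[∩ A_i^c] ≥ 1 − 4/5 = 1/5 > 0, so some outcome avoids every A_i.

27·p = 4/5 ≈ 0.80000; existence CERTIFIED by the union bound.


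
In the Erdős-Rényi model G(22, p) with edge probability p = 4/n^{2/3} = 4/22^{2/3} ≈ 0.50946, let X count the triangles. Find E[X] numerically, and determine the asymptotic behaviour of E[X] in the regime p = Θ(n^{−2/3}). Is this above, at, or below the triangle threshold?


Number of potential triangles: C(22, 3) = 1540.
Each occurs with probability p³ ≈ (0.50946)³ ≈ 1.3223140e-01.
By linearity: E[X] = C(22, 3)·p³ ≈ 1540 · 1.3223140e-01 ≈ 203.63636.
Since α = 2/3 < 1, p = c/n^{2/3} ≫ 1/n is above the triangle threshold p ~ 1/n. Asymptotically E[X] ~ (c³/6)·n^{3(1−α)} = (4³/6)·n^{1} → ∞; triangles are abundant w.h.p.

E[X] ≈ 203.63636; in regime p = Θ(1/n^{2/3}) E[X] diverges (above the triangle threshold p ~ 1/n).


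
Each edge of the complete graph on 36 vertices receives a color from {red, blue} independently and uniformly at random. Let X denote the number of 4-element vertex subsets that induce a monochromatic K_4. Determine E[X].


Let X = Σ_S X_S over the C(36, 4) = 58905 subsets S of size 4, where X_S = 1 if the K_4 on S is monochromatic.
For a fixed S, the K_4 on S has C(4, 2) = 6 edges. P[all 6 edges red] = (1/2)^6, and likewise for blue, so P[monochromatic] = 2·(1/2)^6 = 2^{1 − 6} = 1/32.
By linearity of expectation: E[X] = C(36, 4) · 2^{1 − 6} = 58905 · 1/32 = 58905/32.
Numerically: E[X] ≈ 1840.78125.

E[X] = C(36,4)·2^(1−C(4,2)) = 58905/32 ≈ 1840.78125.


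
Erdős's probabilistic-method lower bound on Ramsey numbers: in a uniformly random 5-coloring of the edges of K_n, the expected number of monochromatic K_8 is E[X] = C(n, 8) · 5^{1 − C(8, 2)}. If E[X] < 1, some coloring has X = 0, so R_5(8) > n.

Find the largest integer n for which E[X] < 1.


We need C(n, 8) · 5^{1 − 28} < 1, i.e. C(n, 8) < 5^{28 − 1} = 7450580596923828125.
Check values of n near the boundary:
  n = 860: C(860, 8) = 7182671140665308145; 7182671140665308145 < 7450580596923828125? YES
  n = 861: C(861, 8) = 7250034996615275865; 7250034996615275865 < 7450580596923828125? YES
  n = 862: C(862, 8) = 7317951015318931845; 7317951015318931845 < 7450580596923828125? YES
  n = 863: C(863, 8) = 7386423071602617757; 7386423071602617757 < 7450580596923828125? YES
  n = 864: C(864, 8) = 7455455062926006708; 7455455062926006708 < 7450580596923828125? NO
The largest n with C(n, 8) < 7450580596923828125 is n = 863 (where E[X] = 7386423071602617757/7450580596923828125 ≈ 0.9913889). Hence R_5(8) > 863, i.e. R_5(8) ≥ 864.

Largest n = 863; hence R_5(8) > 863.


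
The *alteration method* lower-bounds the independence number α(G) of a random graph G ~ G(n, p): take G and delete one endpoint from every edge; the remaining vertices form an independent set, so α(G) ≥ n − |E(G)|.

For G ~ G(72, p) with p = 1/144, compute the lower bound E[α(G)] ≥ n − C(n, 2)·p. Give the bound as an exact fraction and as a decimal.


E[|E(G)|] = C(72, 2)·p = 2556 · (1/144) = 71/4.
E[α(G)] ≥ n − E[|E(G)|] = 72 − 71/4 = 217/4.
Numerically: ≈ 54.25000.
(This is only a lower bound; the true E[α(G)] may be larger.)

E[α(G)] ≥ 217/4 ≈ 54.25000.


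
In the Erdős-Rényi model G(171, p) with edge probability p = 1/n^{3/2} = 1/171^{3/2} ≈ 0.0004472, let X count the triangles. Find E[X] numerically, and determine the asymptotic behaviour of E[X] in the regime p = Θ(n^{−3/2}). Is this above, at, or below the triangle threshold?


Number of potential triangles: C(171, 3) = 818805.
Each occurs with probability p³ ≈ (0.0004472)³ ≈ 8.9437058e-11.
By linearity: E[X] = C(171, 3)·p³ ≈ 818805 · 8.9437058e-11 ≈ 0.00007.
Since α = 3/2 > 1, p = c/n^{3/2} = o(1/n) is below the triangle threshold p ~ 1/n. Asymptotically E[X] ~ (c³/6)·n^{3(1−α)} = (1³/6)·n^{-1.5} → 0, so by Markov's inequality G has no triangles w.h.p.

E[X] ≈ 0.00007; in regime p = Θ(1/n^{3/2}) E[X] tends to 0 (below the triangle threshold p ~ 1/n).


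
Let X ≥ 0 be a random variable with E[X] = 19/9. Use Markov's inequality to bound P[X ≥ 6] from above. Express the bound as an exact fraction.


μ = E[X] = 19/9, a = 6.
Markov: P[X ≥ 6] ≤ μ/a = (19/9)/6 = 19/54.
Numerically: ≈ 0.351852.
(Since a = 6 > μ = 2.111111, the bound 19/54 is < 1 and informative.)

P[X ≥ 6] ≤ 19/54 ≈ 0.351852.


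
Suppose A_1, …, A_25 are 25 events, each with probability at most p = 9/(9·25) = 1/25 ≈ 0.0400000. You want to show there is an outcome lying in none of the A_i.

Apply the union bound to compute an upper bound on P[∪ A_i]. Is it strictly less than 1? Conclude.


Union bound: P[∪_{i=1}^{25} A_i] ≤ Σ_i P[A_i] ≤ 25·p = 25·(1/25) = 1.
Numerically: 1 ≈ 1.0000000.
Is 1 < 1? NO.
Since the bound 1 is ≥ 1, the union bound is uninformative here; it does NOT by itself certify existence.

25·p = 1 ≈ 1.0000000; existence NOT certified by the union bound.


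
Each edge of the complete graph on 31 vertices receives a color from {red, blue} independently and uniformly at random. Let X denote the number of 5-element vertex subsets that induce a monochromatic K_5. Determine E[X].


Let X = Σ_S X_S over the C(31, 5) = 169911 subsets S of size 5, where X_S = 1 if the K_5 on S is monochromatic.
For a fixed S, the K_5 on S has C(5, 2) = 10 edges. P[all 10 edges red] = (1/2)^10, and likewise for blue, so P[monochromatic] = 2·(1/2)^10 = 2^{1 − 10} = 1/512.
By linearity: E[X] = C(31, 5) · 2^{1 − 10} = 169911 · 1/512 = 169911/512.
Numerically: E[X] ≈ 331.857.

E[X] = C(31,5)·2^(1−C(5,2)) = 169911/512 ≈ 331.857.


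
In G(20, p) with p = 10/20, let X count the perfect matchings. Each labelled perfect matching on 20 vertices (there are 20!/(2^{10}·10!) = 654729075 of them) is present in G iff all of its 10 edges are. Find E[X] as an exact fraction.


K_20 has 20!/(2^{10}·10!) = 654729075 labelled perfect matchings.
For each such perfect matching H, let X_H = 1 if all 10 edges of H are present in G. Then P[X_H = 1] = p^{10} = (1/2)^{10} = 1/1024.
Summing the indicators: E[X] = Σ_H E[X_H] = 654729075 · p^{10} = 654729075 · 1/1024 = 654729075/1024.
Numerically: E[X] ≈ 6.3938e+05.

E[X] = 654729075 · (1/2)^{10} = 654729075/1024 ≈ 6.3938e+05.


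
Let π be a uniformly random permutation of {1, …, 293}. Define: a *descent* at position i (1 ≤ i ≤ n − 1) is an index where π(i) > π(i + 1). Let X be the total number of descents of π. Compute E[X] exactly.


Write X = Σ X_I over i = 1, …, 292, with X_I the indicator of one descent.
There are 292 indicators.
For each fixed i, the pair (π(i), π(i+1)) is a uniformly random ordered pair of distinct values from {1, …, 293}; by symmetry P[π(i) > π(i+1)] = 1/2.
By linearity: E[X] = 292 · (1/2) = (293 − 1) · (1/2) = 146 ≈ 146.000.

E[X] = 146 = 146.000.


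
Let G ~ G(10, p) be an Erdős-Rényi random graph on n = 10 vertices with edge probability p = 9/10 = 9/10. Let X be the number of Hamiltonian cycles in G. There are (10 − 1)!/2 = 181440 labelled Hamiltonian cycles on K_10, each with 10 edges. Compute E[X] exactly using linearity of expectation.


K_10 has (10 − 1)!/2 = 181440 labelled Hamiltonian cycles.
For each such Hamiltonian cycle H, let X_H = 1 if all 10 edges of H are present in G. Then P[X_H = 1] = p^{10} = (9/10)^{10} = 3486784401/10000000000.
By linearity: E[X] = Σ_H E[X_H] = 181440 · p^{10} = 181440 · 3486784401/10000000000 = 1977006755367/31250000.
Numerically: E[X] ≈ 6.326e+04.

E[X] = 181440 · (9/10)^{10} = 1977006755367/31250000 ≈ 6.326e+04.


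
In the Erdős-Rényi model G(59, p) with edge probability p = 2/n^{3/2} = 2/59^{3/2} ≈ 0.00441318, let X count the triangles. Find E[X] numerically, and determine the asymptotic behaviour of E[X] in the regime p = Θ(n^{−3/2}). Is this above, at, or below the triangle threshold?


Number of potential triangles: C(59, 3) = 32509.
Each occurs with probability p³ ≈ (0.00441318)³ ≈ 8.59519897e-08.
By linearity: E[X] = C(59, 3)·p³ ≈ 32509 · 8.59519897e-08 ≈ 0.002794.
Since α = 3/2 > 1, p = c/n^{3/2} = o(1/n) is below the triangle threshold p ~ 1/n. Asymptotically E[X] ~ (c³/6)·n^{3(1−α)} = (2³/6)·n^{-1.5} → 0, so by Markov's inequality G has no triangles w.h.p.

E[X] ≈ 0.002794; in regime p = Θ(1/n^{3/2}) E[X] tends to 0 (below the triangle threshold p ~ 1/n).


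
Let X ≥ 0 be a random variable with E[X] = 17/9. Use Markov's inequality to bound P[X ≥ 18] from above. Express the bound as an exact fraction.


μ = E[X] = 17/9, a = 18.
Markov: P[X ≥ 18] ≤ μ/a = (17/9)/18 = 17/162.
Numerically: ≈ 0.10494.
(Since a = 18 > μ = 1.88889, the bound 17/162 is < 1 and informative.)

P[X ≥ 18] ≤ 17/162 ≈ 0.10494.


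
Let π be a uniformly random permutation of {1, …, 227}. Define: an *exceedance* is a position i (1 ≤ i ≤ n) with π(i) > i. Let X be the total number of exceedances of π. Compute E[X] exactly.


Write X = Σ_{i=1}^{227} X_i, where X_i = 1_{π(i) > i}.
For each fixed i, π(i) is uniform over {1, …, 227} (marginal of a uniform permutation), so P[π(i) > i] = (n − i)/n. Summing: Σ_{i=1}^{227} (n − i)/n = (0 + 1 + … + 226)/227 = 227(227 − 1)/(2·227) = (227 − 1)/2.
Hence E[X] = Σ_{i=1}^{227} (227 − i)/227 = 113 ≈ 113.000.

E[X] = 113 = 113.000.


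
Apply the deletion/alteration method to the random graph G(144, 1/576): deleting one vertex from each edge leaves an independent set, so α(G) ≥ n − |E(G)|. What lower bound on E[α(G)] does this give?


E[|E(G)|] = C(144, 2)·p = 10296 · (1/576) = 143/8.
E[α(G)] ≥ n − E[|E(G)|] = 144 − 143/8 = 1009/8.
Numerically: ≈ 126.125000.
(This is only a lower bound; the true E[α(G)] may be larger.)

E[α(G)] ≥ 1009/8 ≈ 126.125000.


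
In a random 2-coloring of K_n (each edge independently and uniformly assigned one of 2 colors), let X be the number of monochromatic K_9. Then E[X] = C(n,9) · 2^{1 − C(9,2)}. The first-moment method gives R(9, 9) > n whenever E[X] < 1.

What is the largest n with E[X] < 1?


We need C(n, 9) · 2^{1 − 36} < 1, i.e. C(n, 9) < 2^{36 − 1} = 34359738368.
Check values of n near the boundary:
  n = 64: C(64, 9) = 27540584512; 27540584512 < 34359738368? YES
  n = 65: C(65, 9) = 31966749880; 31966749880 < 34359738368? YES
  n = 66: C(66, 9) = 37014131440; 37014131440 < 34359738368? NO
  n = 67: C(67, 9) = 42757703560; 42757703560 < 34359738368? NO
  n = 68: C(68, 9) = 49280065120; 49280065120 < 34359738368? NO
The largest n with C(n, 9) < 34359738368 is n = 65 (where E[X] = 3995843735/4294967296 ≈ 0.93035). Hence R(9, 9) > 65, i.e. R(9, 9) ≥ 66.

Largest n = 65; hence R(9, 9) > 65.


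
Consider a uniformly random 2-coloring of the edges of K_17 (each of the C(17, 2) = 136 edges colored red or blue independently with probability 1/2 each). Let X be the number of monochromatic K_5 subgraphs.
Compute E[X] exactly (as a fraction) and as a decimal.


Let X = Σ_S X_S over the C(17, 5) = 6188 subsets S of size 5, where X_S = 1 if the K_5 on S is monochromatic.
For a fixed S, the K_5 on S has C(5, 2) = 10 edges. P[all 10 edges red] = (1/2)^10, and likewise for blue, so P[monochromatic] = 2·(1/2)^10 = 2^{1 − 10} = 1/512.
By linearity: E[X] = C(17, 5) · 2^{1 − 10} = 6188 · 1/512 = 1547/128.
Numerically: E[X] ≈ 12.085938.

E[X] = C(17,5)·2^(1−C(5,2)) = 1547/128 ≈ 12.085938.


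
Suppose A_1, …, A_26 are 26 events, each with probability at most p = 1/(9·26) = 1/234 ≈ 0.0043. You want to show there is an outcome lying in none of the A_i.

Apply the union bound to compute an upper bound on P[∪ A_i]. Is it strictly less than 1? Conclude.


Union bound: P[∪_{i=1}^{26} A_i] ≤ Σ_i P[A_i] ≤ 26·p = 26·(1/234) = 1/9.
Numerically: 1/9 ≈ 0.1111.
Is 1/9 < 1? YES.
Since P[∪ A_i] ≤ 1/9 < 1, the complement has P[∩ A_i^c] ≥ 1 − 1/9 = 8/9 > 0, so some outcome avoids every A_i.

26·p = 1/9 ≈ 0.1111; existence CERTIFIED by the union bound.


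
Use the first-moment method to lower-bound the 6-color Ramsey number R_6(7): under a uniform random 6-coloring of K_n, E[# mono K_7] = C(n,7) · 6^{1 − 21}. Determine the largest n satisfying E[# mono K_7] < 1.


We need C(n, 7) · 6^{1 − 21} < 1, i.e. C(n, 7) < 6^{21 − 1} = 3656158440062976.
Check values of n near the boundary:
  n = 566: C(566, 7) = 3557206237959440; 3557206237959440 < 3656158440062976? YES
  n = 567: C(567, 7) = 3601671315933933; 3601671315933933 < 3656158440062976? YES
  n = 568: C(568, 7) = 3646611956239704; 3646611956239704 < 3656158440062976? YES
  n = 569: C(569, 7) = 3692032389858348; 3692032389858348 < 3656158440062976? NO
The largest n with C(n, 7) < 3656158440062976 is n = 568 (where E[X] = 16882462760369/16926659444736 ≈ 0.9973889). Hence R_6(7) > 568, i.e. R_6(7) ≥ 569.

Largest n = 568; hence R_6(7) > 568.
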